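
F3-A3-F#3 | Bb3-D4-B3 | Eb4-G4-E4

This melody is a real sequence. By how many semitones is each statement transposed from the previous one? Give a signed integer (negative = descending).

5

Unit = 3 notes; the statements start on F3, Bb3, Eb4, moving up a 4th each time.
F3→Bb3 is 58 − 53 = 5 semitones.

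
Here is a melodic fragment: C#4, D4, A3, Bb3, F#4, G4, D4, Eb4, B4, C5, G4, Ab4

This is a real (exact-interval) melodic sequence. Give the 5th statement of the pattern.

A5 Bb5 F5 Gb5

Taking 4-note groups, the heads are C#4, F#4, B4: the pattern moves up a 4th.
Extending up a 4th: E5 → A5.
From A5 the exact shape gives A5 Bb5 F5 Gb5.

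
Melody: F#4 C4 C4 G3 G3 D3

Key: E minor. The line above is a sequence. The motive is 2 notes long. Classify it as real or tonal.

tonal

Every note is diatonic to E minor.
Cell 1 has -6 semitones from note 1 to 2, but cell 2 has -5 — the interval quality changes while the contour stays the same, which is the hallmark of a tonal sequence.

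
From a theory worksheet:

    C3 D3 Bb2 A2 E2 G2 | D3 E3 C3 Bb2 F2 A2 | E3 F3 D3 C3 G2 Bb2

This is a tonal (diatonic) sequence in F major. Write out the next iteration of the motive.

F3 G3 E3 D3 A2 C3

Unit = 6 notes; the statements start on C3, D3, E3, moving up a 2nd each time.
From F3 the diatonic shape gives F3 G3 E3 D3 A2 C3.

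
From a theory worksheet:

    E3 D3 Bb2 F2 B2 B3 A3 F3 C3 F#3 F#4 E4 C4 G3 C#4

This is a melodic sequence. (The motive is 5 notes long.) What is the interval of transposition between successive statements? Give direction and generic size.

Taking 5-note groups, the heads are E3, B3, F#4: the pattern moves up a 5th.
From E3 to B3: up a 5th.

up a 5th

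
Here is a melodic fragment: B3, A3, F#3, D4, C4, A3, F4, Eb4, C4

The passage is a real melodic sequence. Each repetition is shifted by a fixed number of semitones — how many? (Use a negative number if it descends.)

With a 3-note motive the entries are B3, D4, F4, each up a 3rd from the previous.
B3→D4 is 62 − 59 = 3 semitones.

3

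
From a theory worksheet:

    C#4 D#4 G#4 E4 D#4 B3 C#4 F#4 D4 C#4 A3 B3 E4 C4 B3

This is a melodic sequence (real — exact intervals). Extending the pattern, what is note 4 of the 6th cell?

The unit is 5 notes. Position-4 pitches of the 3 shown cells: E4, D4, C4.
Extending down a 2nd: Bb3 → Ab3 → Gb3.

Gb3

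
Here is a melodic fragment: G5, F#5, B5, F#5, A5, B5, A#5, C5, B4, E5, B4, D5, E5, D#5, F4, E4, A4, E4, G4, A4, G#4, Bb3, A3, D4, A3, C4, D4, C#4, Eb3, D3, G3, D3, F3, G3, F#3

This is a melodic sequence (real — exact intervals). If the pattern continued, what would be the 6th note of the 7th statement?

F2

Grouping in 7s, the 6th note of each cell is B5, E5, A4, D4, G3.
Carrying that down a 5th forward: C3 → F2.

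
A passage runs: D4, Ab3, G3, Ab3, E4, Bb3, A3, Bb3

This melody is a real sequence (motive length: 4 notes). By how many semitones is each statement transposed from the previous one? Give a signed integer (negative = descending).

With a 4-note motive the entries are D4, E4, each up a 2nd from the previous.
D4→E4 is 64 − 62 = 2 semitones.

2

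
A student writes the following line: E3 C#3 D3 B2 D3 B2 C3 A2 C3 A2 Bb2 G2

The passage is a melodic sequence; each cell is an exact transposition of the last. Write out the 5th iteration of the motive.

With a 4-note motive the entries are E3, D3, C3, each down a 2nd from the previous.
Carrying on: Bb2 → Ab2.
So cell 5 is Ab2 F2 Gb2 Eb2.

Ab2 F2 Gb2 Eb2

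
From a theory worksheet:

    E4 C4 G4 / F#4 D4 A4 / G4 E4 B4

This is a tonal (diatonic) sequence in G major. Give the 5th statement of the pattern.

The 3-note cells begin on E4, F#4, G4 — each up a 2nd from the last.
Extending up a 2nd: A4 → B4.
From B4 the diatonic shape gives B4 G4 D5.

B4 G4 D5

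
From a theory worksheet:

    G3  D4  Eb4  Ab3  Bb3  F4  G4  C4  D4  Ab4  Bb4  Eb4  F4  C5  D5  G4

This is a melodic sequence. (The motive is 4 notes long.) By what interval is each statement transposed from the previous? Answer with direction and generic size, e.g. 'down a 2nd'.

With a 4-note motive the entries are G3, Bb3, D4, F4, each up a 3rd from the previous.
G3 to Bb3 is up a 3rd.

up a 3rd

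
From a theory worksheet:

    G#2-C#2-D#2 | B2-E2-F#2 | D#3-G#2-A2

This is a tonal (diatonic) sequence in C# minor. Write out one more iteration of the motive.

F#3 B2 C#3

Unit = 3 notes; the statements start on G#2, B2, D#3, moving up a 3rd each time.
From F#3 the diatonic shape gives F#3 B2 C#3.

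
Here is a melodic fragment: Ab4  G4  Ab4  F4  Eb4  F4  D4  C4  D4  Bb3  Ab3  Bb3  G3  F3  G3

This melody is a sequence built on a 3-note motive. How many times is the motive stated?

5

15 notes in groups of 3 gives 15/3 = 5 statements.
Starts: Ab4, F4, D4, Bb3, G3 — each down a 3rd.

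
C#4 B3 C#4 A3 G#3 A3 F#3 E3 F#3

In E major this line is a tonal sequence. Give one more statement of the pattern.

The 3-note cells begin on C#4, A3, F#3 — each down a 3rd from the last.
From D#3 the diatonic shape gives D#3 C#3 D#3.

D#3 C#3 D#3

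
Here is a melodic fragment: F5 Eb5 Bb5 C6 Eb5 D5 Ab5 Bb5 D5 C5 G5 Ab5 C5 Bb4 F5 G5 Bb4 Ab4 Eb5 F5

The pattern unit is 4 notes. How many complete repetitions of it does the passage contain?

5

20 notes in groups of 4 gives 20/4 = 5 statements.
Starts: F5, Eb5, D5, C5, Bb4 — each down a 2nd.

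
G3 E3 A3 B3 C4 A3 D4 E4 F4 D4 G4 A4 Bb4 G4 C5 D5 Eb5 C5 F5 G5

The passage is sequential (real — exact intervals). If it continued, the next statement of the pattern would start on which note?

With a 4-note motive the entries are G3, C4, F4, Bb4, Eb5, each up a 4th from the previous.
One more step up a 4th gives Ab5.

Ab5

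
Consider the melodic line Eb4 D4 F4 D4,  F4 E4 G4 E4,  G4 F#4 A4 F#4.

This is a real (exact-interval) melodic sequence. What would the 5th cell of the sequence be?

Unit = 4 notes; the statements start on Eb4, F4, G4, moving up a 2nd each time.
Extending up a 2nd: A4 → B4.
From B4 the exact shape gives B4 A#4 C#5 A#4.

B4 A#4 C#5 A#4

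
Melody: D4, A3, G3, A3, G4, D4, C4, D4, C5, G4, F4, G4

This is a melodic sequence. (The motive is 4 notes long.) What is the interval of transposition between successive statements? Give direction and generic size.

With a 4-note motive the entries are D4, G4, C5, each up a 4th from the previous.
D4 to G4 is up a 4th.

up a 4th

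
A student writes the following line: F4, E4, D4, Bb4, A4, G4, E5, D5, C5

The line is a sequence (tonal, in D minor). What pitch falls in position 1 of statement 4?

A5

With 3-note cells, note 1 of each statement runs F4, Bb4, E5.
Each moves up a 4th; the next is A5.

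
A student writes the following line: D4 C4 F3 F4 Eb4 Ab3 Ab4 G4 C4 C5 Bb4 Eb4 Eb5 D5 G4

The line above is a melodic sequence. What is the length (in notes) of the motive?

There are 15 notes; a 3-note unit gives 5 cells:
D4 C4 F3 | F4 Eb4 Ab3 | Ab4 G4 C4 | C5 Bb4 Eb4 | Eb5 D5 G4
Every group is a transposition up a 3rd of the one before; no shorter unit works.

3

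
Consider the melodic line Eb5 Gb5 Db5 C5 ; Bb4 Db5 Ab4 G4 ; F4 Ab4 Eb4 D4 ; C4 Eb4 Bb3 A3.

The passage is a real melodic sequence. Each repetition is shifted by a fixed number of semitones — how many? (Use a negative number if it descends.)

-5

Taking 4-note groups, the heads are Eb5, Bb4, F4, C4: the pattern moves down a 4th.
Eb5 to Bb4 spans -5 semitones.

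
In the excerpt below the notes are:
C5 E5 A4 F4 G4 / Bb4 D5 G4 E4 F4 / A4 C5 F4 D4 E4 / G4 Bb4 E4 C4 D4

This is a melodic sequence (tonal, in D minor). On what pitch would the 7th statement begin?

D4

Unit = 5 notes; the statements start on C5, Bb4, A4, G4, moving down a 2nd each time.
Extending the heads down a 2nd: F4 → E4 → D4.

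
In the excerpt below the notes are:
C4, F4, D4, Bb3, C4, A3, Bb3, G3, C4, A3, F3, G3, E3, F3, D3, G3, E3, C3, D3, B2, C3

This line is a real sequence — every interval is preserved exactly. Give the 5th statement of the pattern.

The 7-note cells begin on C4, G3, D3 — each down a 4th from the last.
Extending down a 4th: A2 → E2.
Statement 5 starts on E2 and keeps the same exact contour: E2 A2 F#2 D2 E2 C#2 D2.

E2 A2 F#2 D2 E2 C#2 D2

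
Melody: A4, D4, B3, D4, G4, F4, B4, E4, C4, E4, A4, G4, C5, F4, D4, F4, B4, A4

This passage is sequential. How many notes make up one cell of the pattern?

6

There are 18 notes; a 6-note unit gives 3 cells:
A4 D4 B3 D4 G4 F4 | B4 E4 C4 E4 A4 G4 | C5 F4 D4 F4 B4 A4
That's a consistent up a 2nd shift per cell, and no other grouping gives one.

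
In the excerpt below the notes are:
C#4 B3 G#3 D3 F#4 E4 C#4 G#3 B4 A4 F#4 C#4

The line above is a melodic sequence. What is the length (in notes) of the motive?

4

Try groups of 4 (3 cells in 12 notes):
C#4 B3 G#3 D3 | F#4 E4 C#4 G#3 | B4 A4 F#4 C#4
That's a consistent up a 4th shift per cell, and no other grouping gives one.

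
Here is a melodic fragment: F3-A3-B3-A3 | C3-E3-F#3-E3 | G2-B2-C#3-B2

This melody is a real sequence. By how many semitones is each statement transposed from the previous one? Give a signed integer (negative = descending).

-5

Taking 4-note groups, the heads are F3, C3, G2: the pattern moves down a 4th.
Counting half-steps from F3 to C3: -5.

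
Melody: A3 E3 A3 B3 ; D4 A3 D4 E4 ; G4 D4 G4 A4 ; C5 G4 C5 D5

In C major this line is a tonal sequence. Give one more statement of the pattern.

Taking 4-note groups, the heads are A3, D4, G4, C5: the pattern moves up a 4th.
Statement 5 starts on F5 and keeps the same diatonic contour: F5 C5 F5 G5.

F5 C5 F5 G5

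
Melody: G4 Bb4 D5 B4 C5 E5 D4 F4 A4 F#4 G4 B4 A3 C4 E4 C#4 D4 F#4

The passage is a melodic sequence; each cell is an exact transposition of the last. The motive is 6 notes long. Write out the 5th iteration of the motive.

The 6-note cells begin on G4, D4, A3 — each down a 4th from the last.
Extending down a 4th: E3 → B2.
Statement 5 starts on B2 and keeps the same exact contour: B2 D3 F#3 D#3 E3 G#3.

B2 D3 F#3 D#3 E3 G#3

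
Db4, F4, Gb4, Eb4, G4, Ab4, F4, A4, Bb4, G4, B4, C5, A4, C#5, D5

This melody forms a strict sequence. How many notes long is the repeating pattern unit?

There are 15 notes; a 3-note unit gives 5 cells:
Db4 F4 Gb4 | Eb4 G4 Ab4 | F4 A4 Bb4 | G4 B4 C5 | A4 C#5 D5
That's a consistent up a 2nd shift per cell, and no other grouping gives one.

3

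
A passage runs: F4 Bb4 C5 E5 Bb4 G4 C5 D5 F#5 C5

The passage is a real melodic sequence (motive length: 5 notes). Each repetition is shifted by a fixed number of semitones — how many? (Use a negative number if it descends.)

The 5-note cells begin on F4, G4 — each up a 2nd from the last.
Counting half-steps from F4 to G4: 2.

2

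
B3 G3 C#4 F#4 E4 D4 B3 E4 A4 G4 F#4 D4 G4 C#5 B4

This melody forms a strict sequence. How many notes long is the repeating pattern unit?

5

15 notes total. Splitting into 3 groups of 5:
B3 G3 C#4 F#4 E4 | D4 B3 E4 A4 G4 | F#4 D4 G4 C#5 B4
Every group is a transposition up a 3rd of the one before; no shorter unit works.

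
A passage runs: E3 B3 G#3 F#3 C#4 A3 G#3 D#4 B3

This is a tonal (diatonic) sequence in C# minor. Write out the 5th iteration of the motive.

B3 F#4 D#4

The 3-note cells begin on E3, F#3, G#3 — each up a 2nd from the last.
Carrying on: A3 → B3.
From B3 the diatonic shape gives B3 F#4 D#4.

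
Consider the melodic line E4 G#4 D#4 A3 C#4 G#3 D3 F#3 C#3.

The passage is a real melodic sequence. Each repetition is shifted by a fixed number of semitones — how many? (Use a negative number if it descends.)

Unit = 3 notes; the statements start on E4, A3, D3, moving down a 5th each time.
Counting half-steps from E4 to A3: -7.

-7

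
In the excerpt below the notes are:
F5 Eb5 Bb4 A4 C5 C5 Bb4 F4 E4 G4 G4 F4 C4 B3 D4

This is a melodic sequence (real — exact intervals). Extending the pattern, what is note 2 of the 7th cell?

Grouping in 5s, the 2nd note of each cell is Eb5, Bb4, F4.
Each moves down a 4th. Continuing: C4 → G3 → D3 → A2.

A2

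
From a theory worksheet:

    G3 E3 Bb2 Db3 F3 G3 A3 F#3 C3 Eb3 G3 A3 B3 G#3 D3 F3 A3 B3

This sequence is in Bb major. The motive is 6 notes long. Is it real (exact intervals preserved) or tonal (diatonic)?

Each cell has the same semitone pattern (-3, -6, 3, 4, 2) — intervals are preserved exactly.
And E3 lies outside Bb major, so the sequence is real rather than tonal.

real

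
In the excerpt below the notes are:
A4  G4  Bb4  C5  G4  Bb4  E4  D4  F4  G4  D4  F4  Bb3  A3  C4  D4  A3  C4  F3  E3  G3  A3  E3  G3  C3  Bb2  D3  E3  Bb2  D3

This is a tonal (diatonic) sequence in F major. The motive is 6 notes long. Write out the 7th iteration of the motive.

Unit = 6 notes; the statements start on A4, E4, Bb3, F3, C3, moving down a 4th each time.
Continuing the starts: G2 → D2.
So cell 7 is D2 C2 E2 F2 C2 E2.

D2 C2 E2 F2 C2 E2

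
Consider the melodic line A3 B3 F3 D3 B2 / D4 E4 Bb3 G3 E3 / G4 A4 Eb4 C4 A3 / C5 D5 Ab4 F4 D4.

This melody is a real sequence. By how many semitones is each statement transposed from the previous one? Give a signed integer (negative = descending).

5

The 5-note cells begin on A3, D4, G4, C5 — each up a 4th from the last.
Counting half-steps from A3 to D4: 5.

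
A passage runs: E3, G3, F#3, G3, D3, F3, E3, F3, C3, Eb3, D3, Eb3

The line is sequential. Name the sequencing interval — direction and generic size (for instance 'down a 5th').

down a 2nd

Unit = 4 notes; the statements start on E3, D3, C3, moving down a 2nd each time.
E3 to D3 is down a 2nd.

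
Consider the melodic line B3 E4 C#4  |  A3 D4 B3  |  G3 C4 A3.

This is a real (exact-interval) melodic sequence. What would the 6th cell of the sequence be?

Db3 Gb3 Eb3

The 3-note cells begin on B3, A3, G3 — each down a 2nd from the last.
Carrying on: F3 → Eb3 → Db3.
So cell 6 is Db3 Gb3 Eb3.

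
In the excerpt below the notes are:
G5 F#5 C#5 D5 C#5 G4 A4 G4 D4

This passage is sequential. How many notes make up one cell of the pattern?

There are 9 notes; a 3-note unit gives 3 cells:
G5 F#5 C#5 | D5 C#5 G4 | A4 G4 D4
That's a consistent down a 4th shift per cell, and no other grouping gives one.

3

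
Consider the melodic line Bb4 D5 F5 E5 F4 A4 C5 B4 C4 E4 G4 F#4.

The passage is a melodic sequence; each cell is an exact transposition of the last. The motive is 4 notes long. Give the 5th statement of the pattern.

The 4-note cells begin on Bb4, F4, C4 — each down a 4th from the last.
Extending down a 4th: G3 → D3.
So cell 5 is D3 F#3 A3 G#3.

D3 F#3 A3 G#3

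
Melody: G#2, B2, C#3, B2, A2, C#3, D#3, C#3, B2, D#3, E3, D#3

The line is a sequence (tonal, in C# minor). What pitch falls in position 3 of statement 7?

The unit is 4 notes. Position-3 pitches of the 3 shown cells: C#3, D#3, E3.
Extending up a 2nd: F#3 → G#3 → A3 → B3.

B3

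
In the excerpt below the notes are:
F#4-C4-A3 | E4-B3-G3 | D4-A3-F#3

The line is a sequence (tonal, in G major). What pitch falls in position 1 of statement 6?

A3

The unit is 3 notes. Position-1 pitches of the 3 shown cells: F#4, E4, D4.
Extending down a 2nd: C4 → B3 → A3.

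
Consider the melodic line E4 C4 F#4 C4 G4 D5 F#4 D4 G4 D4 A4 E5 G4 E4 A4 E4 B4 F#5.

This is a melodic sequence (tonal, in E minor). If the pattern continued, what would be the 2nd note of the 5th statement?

G4

Grouping in 6s, the 2nd note of each cell is C4, D4, E4.
Carrying that up a 2nd forward: F#4 → G4.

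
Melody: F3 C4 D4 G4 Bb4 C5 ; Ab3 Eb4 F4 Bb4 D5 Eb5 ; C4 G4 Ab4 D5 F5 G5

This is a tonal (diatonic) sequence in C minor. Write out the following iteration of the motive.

Unit = 6 notes; the statements start on F3, Ab3, C4, moving up a 3rd each time.
So cell 4 is Eb4 Bb4 C5 F5 Ab5 Bb5.

Eb4 Bb4 C5 F5 Ab5 Bb5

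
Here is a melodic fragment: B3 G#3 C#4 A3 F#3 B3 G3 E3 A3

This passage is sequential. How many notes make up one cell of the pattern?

9 notes total. Splitting into 3 groups of 3:
B3 G#3 C#4 | A3 F#3 B3 | G3 E3 A3
That's a consistent down a 2nd shift per cell, and no other grouping gives one.

3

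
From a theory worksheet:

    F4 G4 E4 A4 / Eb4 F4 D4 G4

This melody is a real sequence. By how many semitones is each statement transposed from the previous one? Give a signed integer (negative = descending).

Taking 4-note groups, the heads are F4, Eb4: the pattern moves down a 2nd.
Counting half-steps from F4 to Eb4: -2.

-2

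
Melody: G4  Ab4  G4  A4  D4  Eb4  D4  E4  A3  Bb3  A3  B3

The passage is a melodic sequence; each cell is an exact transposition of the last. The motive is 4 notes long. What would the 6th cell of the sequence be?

Unit = 4 notes; the statements start on G4, D4, A3, moving down a 4th each time.
Continuing the starts: E3 → B2 → F#2.
Statement 6 starts on F#2 and keeps the same exact contour: F#2 G2 F#2 G#2.

F#2 G2 F#2 G#2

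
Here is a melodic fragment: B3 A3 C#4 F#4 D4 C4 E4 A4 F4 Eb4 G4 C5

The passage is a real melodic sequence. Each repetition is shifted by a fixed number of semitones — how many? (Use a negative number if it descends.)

The 4-note cells begin on B3, D4, F4 — each up a 3rd from the last.
B3 to D4 spans +3 semitones.

3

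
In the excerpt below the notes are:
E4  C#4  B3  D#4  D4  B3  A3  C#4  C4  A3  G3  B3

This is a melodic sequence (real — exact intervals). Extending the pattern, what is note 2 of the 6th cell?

Eb3

With 4-note cells, note 2 of each statement runs C#4, B3, A3.
Extending down a 2nd: G3 → F3 → Eb3.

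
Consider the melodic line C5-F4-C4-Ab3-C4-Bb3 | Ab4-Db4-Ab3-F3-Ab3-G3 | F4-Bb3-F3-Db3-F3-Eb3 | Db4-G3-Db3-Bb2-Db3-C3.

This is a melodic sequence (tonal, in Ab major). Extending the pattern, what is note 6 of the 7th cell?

Db2

The unit is 6 notes. Position-6 pitches of the 4 shown cells: Bb3, G3, Eb3, C3.
Extending down a 3rd: Ab2 → F2 → Db2.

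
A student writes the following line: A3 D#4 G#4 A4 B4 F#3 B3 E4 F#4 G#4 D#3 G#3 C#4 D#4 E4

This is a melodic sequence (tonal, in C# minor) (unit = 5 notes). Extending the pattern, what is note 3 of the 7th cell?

B2

The unit is 5 notes. Position-3 pitches of the 3 shown cells: G#4, E4, C#4.
Extending down a 3rd: A3 → F#3 → D#3 → B2.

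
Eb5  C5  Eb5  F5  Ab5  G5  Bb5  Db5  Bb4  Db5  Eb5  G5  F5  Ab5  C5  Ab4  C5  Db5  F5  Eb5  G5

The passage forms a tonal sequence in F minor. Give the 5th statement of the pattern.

Ab4 F4 Ab4 Bb4 Db5 C5 Eb5

With a 7-note motive the entries are Eb5, Db5, C5, each down a 2nd from the previous.
Continuing the starts: Bb4 → Ab4.
Statement 5 starts on Ab4 and keeps the same diatonic contour: Ab4 F4 Ab4 Bb4 Db5 C5 Eb5.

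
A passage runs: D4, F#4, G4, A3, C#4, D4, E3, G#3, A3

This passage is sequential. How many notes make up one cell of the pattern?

9 notes total. Splitting into 3 groups of 3:
D4 F#4 G4 | A3 C#4 D4 | E3 G#3 A3
Every group is a transposition down a 4th of the one before; no shorter unit works.

3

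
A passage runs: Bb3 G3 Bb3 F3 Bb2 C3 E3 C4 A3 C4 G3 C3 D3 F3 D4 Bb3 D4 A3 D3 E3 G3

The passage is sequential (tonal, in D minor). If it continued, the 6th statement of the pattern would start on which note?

Unit = 7 notes; the statements start on Bb3, C4, D4, moving up a 2nd each time.
Continuing: E4 → F4 → G4. Statement 6 starts on G4.

G4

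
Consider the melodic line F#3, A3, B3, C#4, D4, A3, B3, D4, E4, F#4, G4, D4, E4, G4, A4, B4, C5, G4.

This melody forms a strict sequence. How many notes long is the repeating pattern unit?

There are 18 notes; a 6-note unit gives 3 cells:
F#3 A3 B3 C#4 D4 A3 | B3 D4 E4 F#4 G4 D4 | E4 G4 A4 B4 C5 G4
Every group is a transposition up a 4th of the one before; no shorter unit works.

6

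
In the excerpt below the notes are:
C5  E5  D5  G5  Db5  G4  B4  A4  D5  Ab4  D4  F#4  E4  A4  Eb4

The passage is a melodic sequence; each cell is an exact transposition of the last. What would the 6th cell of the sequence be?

B2 D#3 C#3 F#3 C3

Unit = 5 notes; the statements start on C5, G4, D4, moving down a 4th each time.
Carrying on: A3 → E3 → B2.
So cell 6 is B2 D#3 C#3 F#3 C3.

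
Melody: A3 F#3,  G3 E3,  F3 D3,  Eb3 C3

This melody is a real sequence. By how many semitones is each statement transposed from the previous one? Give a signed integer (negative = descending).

The 2-note cells begin on A3, G3, F3, Eb3 — each down a 2nd from the last.
Counting half-steps from A3 to G3: -2.

-2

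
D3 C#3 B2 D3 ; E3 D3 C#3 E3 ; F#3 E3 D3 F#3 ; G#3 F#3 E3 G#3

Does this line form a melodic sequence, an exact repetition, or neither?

Each 4-note cell is the previous one transposed up a 2nd.

sequence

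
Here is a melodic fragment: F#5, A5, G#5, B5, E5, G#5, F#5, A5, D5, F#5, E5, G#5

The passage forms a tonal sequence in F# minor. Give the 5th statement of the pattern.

B4 D5 C#5 E5

Taking 4-note groups, the heads are F#5, E5, D5: the pattern moves down a 2nd.
Carrying on: C#5 → B4.
From B4 the diatonic shape gives B4 D5 C#5 E5.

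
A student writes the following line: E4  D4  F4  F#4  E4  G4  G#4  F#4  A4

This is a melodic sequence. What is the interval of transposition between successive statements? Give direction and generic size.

up a 2nd

With a 3-note motive the entries are E4, F#4, G#4, each up a 2nd from the previous.
E4 to F#4 is up a 2nd.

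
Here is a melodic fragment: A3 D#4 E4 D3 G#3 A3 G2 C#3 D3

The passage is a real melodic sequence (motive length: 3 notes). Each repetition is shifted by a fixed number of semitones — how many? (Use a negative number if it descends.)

Taking 3-note groups, the heads are A3, D3, G2: the pattern moves down a 5th.
A3→D3 is 50 − 57 = -7 semitones.

-7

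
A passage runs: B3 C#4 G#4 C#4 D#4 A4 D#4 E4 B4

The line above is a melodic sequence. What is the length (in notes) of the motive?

There are 9 notes; a 3-note unit gives 3 cells:
B3 C#4 G#4 | C#4 D#4 A4 | D#4 E4 B4
Every group is a transposition up a 2nd of the one before; no shorter unit works.

3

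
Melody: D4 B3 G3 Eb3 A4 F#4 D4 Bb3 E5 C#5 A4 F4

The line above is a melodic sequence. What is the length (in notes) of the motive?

4

Try groups of 4 (3 cells in 12 notes):
D4 B3 G3 Eb3 | A4 F#4 D4 Bb3 | E5 C#5 A4 F4
Each cell is the previous one up a 5th — so the unit is 4 notes.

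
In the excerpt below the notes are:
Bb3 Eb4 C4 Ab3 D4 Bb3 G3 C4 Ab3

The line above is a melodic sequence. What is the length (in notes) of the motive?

3

9 notes total. Splitting into 3 groups of 3:
Bb3 Eb4 C4 | Ab3 D4 Bb3 | G3 C4 Ab3
That's a consistent down a 2nd shift per cell, and no other grouping gives one.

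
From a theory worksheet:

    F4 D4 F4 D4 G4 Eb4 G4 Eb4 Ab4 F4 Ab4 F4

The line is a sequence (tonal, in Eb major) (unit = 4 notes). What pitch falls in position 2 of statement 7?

C5

The unit is 4 notes. Position-2 pitches of the 3 shown cells: D4, Eb4, F4.
Each moves up a 2nd. Continuing: G4 → Ab4 → Bb4 → C5.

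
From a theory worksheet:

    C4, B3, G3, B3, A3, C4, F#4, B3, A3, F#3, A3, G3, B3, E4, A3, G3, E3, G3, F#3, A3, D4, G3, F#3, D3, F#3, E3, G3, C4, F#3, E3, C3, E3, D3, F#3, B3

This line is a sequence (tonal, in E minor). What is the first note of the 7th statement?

D3

Unit = 7 notes; the statements start on C4, B3, A3, G3, F#3, moving down a 2nd each time.
Extending the heads down a 2nd: E3 → D3.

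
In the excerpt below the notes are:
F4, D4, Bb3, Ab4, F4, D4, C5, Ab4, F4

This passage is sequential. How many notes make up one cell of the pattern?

3

There are 9 notes; a 3-note unit gives 3 cells:
F4 D4 Bb3 | Ab4 F4 D4 | C5 Ab4 F4
That's a consistent up a 3rd shift per cell, and no other grouping gives one.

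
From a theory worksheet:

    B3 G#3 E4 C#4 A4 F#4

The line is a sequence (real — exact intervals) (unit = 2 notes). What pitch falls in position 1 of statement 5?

G5

The unit is 2 notes. Position-1 pitches of the 3 shown cells: B3, E4, A4.
Each moves up a 4th. Continuing: D5 → G5.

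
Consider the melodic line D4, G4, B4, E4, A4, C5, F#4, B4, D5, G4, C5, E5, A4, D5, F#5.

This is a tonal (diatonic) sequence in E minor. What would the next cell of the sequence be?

With a 3-note motive the entries are D4, E4, F#4, G4, A4, each up a 2nd from the previous.
So cell 6 is B4 E5 G5.

B4 E5 G5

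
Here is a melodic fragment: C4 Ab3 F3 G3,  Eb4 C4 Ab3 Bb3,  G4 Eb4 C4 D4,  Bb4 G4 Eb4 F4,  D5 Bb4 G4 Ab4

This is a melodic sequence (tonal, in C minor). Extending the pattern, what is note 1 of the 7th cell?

The unit is 4 notes. Position-1 pitches of the 5 shown cells: C4, Eb4, G4, Bb4, D5.
Extending up a 3rd: F5 → Ab5.

Ab5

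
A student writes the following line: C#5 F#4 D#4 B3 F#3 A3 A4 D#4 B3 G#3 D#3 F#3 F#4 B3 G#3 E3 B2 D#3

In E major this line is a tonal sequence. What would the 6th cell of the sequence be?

G#3 C#3 A2 F#2 C#2 E2

With a 6-note motive the entries are C#5, A4, F#4, each down a 3rd from the previous.
Extending down a 3rd: D#4 → B3 → G#3.
From G#3 the diatonic shape gives G#3 C#3 A2 F#2 C#2 E2.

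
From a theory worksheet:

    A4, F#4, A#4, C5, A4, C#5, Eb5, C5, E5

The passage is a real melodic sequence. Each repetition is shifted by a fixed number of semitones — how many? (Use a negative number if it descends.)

3

The 3-note cells begin on A4, C5, Eb5 — each up a 3rd from the last.
Counting half-steps from A4 to C5: 3.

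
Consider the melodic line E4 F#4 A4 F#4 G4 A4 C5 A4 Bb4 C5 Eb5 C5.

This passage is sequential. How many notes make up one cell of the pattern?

4

There are 12 notes; a 4-note unit gives 3 cells:
E4 F#4 A4 F#4 | G4 A4 C5 A4 | Bb4 C5 Eb5 C5
That's a consistent up a 3rd shift per cell, and no other grouping gives one.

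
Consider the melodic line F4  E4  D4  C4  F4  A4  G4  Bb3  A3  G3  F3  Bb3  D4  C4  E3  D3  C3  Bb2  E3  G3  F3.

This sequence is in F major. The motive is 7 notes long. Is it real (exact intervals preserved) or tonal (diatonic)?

Every note is diatonic to F major.
Cell 1 has -1 semitones from note 1 to 2, but cell 3 has -2 — the interval quality changes while the contour stays the same, which is the hallmark of a tonal sequence.

tonal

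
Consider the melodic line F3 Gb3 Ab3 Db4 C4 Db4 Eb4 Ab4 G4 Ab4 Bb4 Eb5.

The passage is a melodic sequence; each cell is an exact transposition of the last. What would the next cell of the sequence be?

The 4-note cells begin on F3, C4, G4 — each up a 5th from the last.
Statement 4 starts on D5 and keeps the same exact contour: D5 Eb5 F5 Bb5.

D5 Eb5 F5 Bb5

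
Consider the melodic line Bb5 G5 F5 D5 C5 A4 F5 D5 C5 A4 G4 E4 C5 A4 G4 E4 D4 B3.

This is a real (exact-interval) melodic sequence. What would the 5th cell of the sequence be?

D4 B3 A3 F#3 E3 C#3

The 6-note cells begin on Bb5, F5, C5 — each down a 4th from the last.
Extending down a 4th: G4 → D4.
Statement 5 starts on D4 and keeps the same exact contour: D4 B3 A3 F#3 E3 C#3.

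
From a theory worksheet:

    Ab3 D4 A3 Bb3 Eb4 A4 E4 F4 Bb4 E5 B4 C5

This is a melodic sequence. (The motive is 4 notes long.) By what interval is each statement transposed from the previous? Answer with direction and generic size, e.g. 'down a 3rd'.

The 4-note cells begin on Ab3, Eb4, Bb4 — each up a 5th from the last.
Ab3 to Eb4 is up a 5th.

up a 5th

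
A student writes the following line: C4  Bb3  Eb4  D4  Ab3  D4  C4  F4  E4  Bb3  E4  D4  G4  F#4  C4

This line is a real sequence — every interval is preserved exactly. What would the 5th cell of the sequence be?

The 5-note cells begin on C4, D4, E4 — each up a 2nd from the last.
Extending up a 2nd: F#4 → G#4.
Statement 5 starts on G#4 and keeps the same exact contour: G#4 F#4 B4 A#4 E4.

G#4 F#4 B4 A#4 E4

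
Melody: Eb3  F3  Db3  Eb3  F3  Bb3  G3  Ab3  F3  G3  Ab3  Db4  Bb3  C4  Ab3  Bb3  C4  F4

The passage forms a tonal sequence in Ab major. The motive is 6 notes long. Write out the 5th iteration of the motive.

With a 6-note motive the entries are Eb3, G3, Bb3, each up a 3rd from the previous.
Carrying on: Db4 → F4.
From F4 the diatonic shape gives F4 G4 Eb4 F4 G4 C5.

F4 G4 Eb4 F4 G4 C5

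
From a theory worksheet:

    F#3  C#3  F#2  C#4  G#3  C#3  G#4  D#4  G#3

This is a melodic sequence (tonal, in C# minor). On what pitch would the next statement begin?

The 3-note cells begin on F#3, C#4, G#4 — each up a 5th from the last.
One more step up a 5th gives D#5.

D#5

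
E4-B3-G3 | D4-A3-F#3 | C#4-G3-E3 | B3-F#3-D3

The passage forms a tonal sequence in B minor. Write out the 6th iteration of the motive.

Unit = 3 notes; the statements start on E4, D4, C#4, B3, moving down a 2nd each time.
Carrying on: A3 → G3.
From G3 the diatonic shape gives G3 D3 B2.

G3 D3 B2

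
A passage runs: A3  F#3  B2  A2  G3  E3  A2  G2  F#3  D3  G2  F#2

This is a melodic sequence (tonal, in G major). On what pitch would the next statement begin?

E3

With a 4-note motive the entries are A3, G3, F#3, each down a 2nd from the previous.
One more step down a 2nd gives E3.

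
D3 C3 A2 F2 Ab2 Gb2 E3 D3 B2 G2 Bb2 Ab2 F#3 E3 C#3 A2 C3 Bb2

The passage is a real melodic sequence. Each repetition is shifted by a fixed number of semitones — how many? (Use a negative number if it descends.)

2

The 6-note cells begin on D3, E3, F#3 — each up a 2nd from the last.
D3→E3 is 52 − 50 = 2 semitones.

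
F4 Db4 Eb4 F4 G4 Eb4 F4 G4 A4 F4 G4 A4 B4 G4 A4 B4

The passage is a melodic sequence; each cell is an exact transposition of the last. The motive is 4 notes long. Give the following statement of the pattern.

C#5 A4 B4 C#5

With a 4-note motive the entries are F4, G4, A4, B4, each up a 2nd from the previous.
From C#5 the exact shape gives C#5 A4 B4 C#5.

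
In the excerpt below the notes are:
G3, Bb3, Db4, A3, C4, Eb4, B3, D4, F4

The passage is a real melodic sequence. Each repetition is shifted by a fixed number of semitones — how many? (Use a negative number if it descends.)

With a 3-note motive the entries are G3, A3, B3, each up a 2nd from the previous.
Counting half-steps from G3 to A3: 2.

2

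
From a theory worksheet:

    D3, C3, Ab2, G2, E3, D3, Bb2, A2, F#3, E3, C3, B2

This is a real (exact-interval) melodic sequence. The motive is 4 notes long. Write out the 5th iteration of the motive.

A#3 G#3 E3 D#3

With a 4-note motive the entries are D3, E3, F#3, each up a 2nd from the previous.
Carrying on: G#3 → A#3.
From A#3 the exact shape gives A#3 G#3 E3 D#3.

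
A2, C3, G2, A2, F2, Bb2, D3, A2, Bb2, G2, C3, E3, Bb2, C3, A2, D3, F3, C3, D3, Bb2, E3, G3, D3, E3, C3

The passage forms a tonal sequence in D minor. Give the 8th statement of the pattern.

A3 C4 G3 A3 F3

With a 5-note motive the entries are A2, Bb2, C3, D3, E3, each up a 2nd from the previous.
Continuing the starts: F3 → G3 → A3.
Statement 8 starts on A3 and keeps the same diatonic contour: A3 C4 G3 A3 F3.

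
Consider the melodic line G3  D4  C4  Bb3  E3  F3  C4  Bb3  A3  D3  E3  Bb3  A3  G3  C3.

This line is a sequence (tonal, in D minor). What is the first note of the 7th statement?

Unit = 5 notes; the statements start on G3, F3, E3, moving down a 2nd each time.
Extending the heads down a 2nd: D3 → C3 → Bb2 → A2.

A2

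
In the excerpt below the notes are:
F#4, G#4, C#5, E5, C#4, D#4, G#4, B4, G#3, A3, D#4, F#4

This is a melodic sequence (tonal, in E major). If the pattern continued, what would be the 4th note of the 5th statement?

Grouping in 4s, the 4th note of each cell is E5, B4, F#4.
Each moves down a 4th. Continuing: C#4 → G#3.

G#3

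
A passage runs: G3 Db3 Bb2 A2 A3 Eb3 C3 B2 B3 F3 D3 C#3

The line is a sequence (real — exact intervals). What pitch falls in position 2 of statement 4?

With 4-note cells, note 2 of each statement runs Db3, Eb3, F3.
One more up a 2nd gives G3.

G3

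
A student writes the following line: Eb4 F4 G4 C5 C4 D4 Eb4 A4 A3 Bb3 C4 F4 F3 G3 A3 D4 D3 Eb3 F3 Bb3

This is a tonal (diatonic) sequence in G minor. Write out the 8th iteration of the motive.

The 4-note cells begin on Eb4, C4, A3, F3, D3 — each down a 3rd from the last.
Continuing the starts: Bb2 → G2 → Eb2.
Statement 8 starts on Eb2 and keeps the same diatonic contour: Eb2 F2 G2 C3.

Eb2 F2 G2 C3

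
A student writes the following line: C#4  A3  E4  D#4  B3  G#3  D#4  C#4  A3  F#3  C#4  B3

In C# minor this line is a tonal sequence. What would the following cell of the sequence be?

Unit = 4 notes; the statements start on C#4, B3, A3, moving down a 2nd each time.
Statement 4 starts on G#3 and keeps the same diatonic contour: G#3 E3 B3 A3.

G#3 E3 B3 A3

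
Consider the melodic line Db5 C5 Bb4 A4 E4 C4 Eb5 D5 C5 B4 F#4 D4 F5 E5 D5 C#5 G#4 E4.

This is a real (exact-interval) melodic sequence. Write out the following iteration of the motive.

The 6-note cells begin on Db5, Eb5, F5 — each up a 2nd from the last.
So cell 4 is G5 F#5 E5 D#5 A#4 F#4.

G5 F#5 E5 D#5 A#4 F#4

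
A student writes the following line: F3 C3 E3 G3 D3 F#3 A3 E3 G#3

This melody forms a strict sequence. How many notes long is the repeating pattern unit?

9 notes total. Splitting into 3 groups of 3:
F3 C3 E3 | G3 D3 F#3 | A3 E3 G#3
Each cell is the previous one up a 2nd — so the unit is 3 notes.

3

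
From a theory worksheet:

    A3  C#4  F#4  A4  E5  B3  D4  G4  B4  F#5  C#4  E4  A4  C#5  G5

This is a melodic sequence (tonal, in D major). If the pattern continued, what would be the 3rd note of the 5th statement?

Grouping in 5s, the 3rd note of each cell is F#4, G4, A4.
Extending up a 2nd: B4 → C#5.

C#5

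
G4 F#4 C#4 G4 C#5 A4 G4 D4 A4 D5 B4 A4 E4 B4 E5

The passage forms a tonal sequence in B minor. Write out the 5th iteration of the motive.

Taking 5-note groups, the heads are G4, A4, B4: the pattern moves up a 2nd.
Continuing the starts: C#5 → D5.
Statement 5 starts on D5 and keeps the same diatonic contour: D5 C#5 G4 D5 G5.

D5 C#5 G4 D5 G5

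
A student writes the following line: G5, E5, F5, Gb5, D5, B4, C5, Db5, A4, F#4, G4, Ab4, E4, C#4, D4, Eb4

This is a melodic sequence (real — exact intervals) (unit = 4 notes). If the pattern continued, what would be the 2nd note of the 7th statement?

Grouping in 4s, the 2nd note of each cell is E5, B4, F#4, C#4.
Extending down a 4th: G#3 → D#3 → A#2.

A#2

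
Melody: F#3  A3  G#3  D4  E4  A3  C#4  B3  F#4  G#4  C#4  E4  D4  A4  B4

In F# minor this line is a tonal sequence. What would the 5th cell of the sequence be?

G#4 B4 A4 E5 F#5

Taking 5-note groups, the heads are F#3, A3, C#4: the pattern moves up a 3rd.
Continuing the starts: E4 → G#4.
From G#4 the diatonic shape gives G#4 B4 A4 E5 F#5.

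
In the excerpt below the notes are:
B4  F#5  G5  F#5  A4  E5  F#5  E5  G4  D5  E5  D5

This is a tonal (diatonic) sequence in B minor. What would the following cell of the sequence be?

Taking 4-note groups, the heads are B4, A4, G4: the pattern moves down a 2nd.
Statement 4 starts on F#4 and keeps the same diatonic contour: F#4 C#5 D5 C#5.

F#4 C#5 D5 C#5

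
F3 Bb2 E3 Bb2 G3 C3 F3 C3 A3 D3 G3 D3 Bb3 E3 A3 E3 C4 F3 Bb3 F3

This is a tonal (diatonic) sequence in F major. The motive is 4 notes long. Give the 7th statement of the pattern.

E4 A3 D4 A3

With a 4-note motive the entries are F3, G3, A3, Bb3, C4, each up a 2nd from the previous.
Continuing the starts: D4 → E4.
Statement 7 starts on E4 and keeps the same diatonic contour: E4 A3 D4 A3.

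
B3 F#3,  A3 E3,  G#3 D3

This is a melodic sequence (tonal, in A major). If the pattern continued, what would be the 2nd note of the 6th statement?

A2

Grouping in 2s, the 2nd note of each cell is F#3, E3, D3.
Each moves down a 2nd. Continuing: C#3 → B2 → A2.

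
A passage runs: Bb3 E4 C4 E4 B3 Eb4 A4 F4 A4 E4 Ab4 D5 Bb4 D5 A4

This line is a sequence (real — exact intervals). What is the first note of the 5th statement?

With a 5-note motive the entries are Bb3, Eb4, Ab4, each up a 4th from the previous.
Continuing: Db5 → Gb5. Statement 5 starts on Gb5.

Gb5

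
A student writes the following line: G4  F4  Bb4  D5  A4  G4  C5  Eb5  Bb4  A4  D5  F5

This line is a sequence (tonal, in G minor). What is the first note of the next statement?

With a 4-note motive the entries are G4, A4, Bb4, each up a 2nd from the previous.
One more step up a 2nd gives C5.

C5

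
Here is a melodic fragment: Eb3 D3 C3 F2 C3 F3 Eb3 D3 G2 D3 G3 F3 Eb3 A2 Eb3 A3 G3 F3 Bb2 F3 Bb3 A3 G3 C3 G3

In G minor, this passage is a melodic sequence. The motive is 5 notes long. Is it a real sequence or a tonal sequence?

Every note is diatonic to G minor.
Cell 1 has -1 semitones from note 1 to 2, but cell 2 has -2 — the interval quality changes while the contour stays the same, which is the hallmark of a tonal sequence.

tonal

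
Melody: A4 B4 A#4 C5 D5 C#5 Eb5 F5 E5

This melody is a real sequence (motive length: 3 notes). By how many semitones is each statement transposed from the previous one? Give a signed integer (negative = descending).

3

The 3-note cells begin on A4, C5, Eb5 — each up a 3rd from the last.
Counting half-steps from A4 to C5: 3.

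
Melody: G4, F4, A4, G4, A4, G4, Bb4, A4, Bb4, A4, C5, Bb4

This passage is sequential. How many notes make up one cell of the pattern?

Try groups of 4 (3 cells in 12 notes):
G4 F4 A4 G4 | A4 G4 Bb4 A4 | Bb4 A4 C5 Bb4
That's a consistent up a 2nd shift per cell, and no other grouping gives one.

4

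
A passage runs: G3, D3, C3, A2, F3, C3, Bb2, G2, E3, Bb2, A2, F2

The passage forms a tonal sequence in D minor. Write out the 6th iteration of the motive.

Bb2 F2 E2 C2

Unit = 4 notes; the statements start on G3, F3, E3, moving down a 2nd each time.
Extending down a 2nd: D3 → C3 → Bb2.
Statement 6 starts on Bb2 and keeps the same diatonic contour: Bb2 F2 E2 C2.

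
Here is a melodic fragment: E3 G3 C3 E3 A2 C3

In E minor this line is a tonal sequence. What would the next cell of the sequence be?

Taking 2-note groups, the heads are E3, C3, A2: the pattern moves down a 3rd.
Statement 4 starts on F#2 and keeps the same diatonic contour: F#2 A2.

F#2 A2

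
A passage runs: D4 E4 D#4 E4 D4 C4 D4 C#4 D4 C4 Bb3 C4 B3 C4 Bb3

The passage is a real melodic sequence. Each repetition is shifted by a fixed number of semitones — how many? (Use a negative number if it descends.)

-2

Unit = 5 notes; the statements start on D4, C4, Bb3, moving down a 2nd each time.
D4→C4 is 60 − 62 = -2 semitones.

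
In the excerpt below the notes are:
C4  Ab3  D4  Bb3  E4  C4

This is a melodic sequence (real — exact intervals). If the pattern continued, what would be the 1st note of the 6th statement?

A#4

Grouping in 2s, the 1st note of each cell is C4, D4, E4.
Carrying that up a 2nd forward: F#4 → G#4 → A#4.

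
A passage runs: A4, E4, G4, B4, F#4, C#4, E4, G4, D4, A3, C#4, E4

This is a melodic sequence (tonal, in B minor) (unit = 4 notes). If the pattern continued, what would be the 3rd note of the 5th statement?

With 4-note cells, note 3 of each statement runs G4, E4, C#4.
Extending down a 3rd: A3 → F#3.

F#3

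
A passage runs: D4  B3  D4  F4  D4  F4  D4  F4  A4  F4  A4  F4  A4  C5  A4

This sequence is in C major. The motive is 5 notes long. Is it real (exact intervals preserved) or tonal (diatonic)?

Every note is diatonic to C major.
Cell 1 has +3 semitones from note 3 to 4, but cell 2 has +4 — the interval quality changes while the contour stays the same, which is the hallmark of a tonal sequence.

tonal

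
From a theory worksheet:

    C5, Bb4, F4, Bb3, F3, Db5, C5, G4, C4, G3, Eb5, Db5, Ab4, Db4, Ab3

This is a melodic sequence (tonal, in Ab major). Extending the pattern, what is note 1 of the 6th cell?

The unit is 5 notes. Position-1 pitches of the 3 shown cells: C5, Db5, Eb5.
Carrying that up a 2nd forward: F5 → G5 → Ab5.

Ab5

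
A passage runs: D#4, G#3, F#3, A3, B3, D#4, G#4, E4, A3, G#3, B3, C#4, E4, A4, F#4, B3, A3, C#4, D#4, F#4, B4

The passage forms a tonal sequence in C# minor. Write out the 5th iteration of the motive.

Unit = 7 notes; the statements start on D#4, E4, F#4, moving up a 2nd each time.
Extending up a 2nd: G#4 → A4.
From A4 the diatonic shape gives A4 D#4 C#4 E4 F#4 A4 D#5.

A4 D#4 C#4 E4 F#4 A4 D#5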